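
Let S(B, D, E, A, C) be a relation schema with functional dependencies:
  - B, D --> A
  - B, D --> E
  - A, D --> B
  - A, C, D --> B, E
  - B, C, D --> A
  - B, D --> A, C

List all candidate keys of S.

{A, D}, {B, D}

{D} never appears on the right of any FD, so every key must include it.
{A, D} is a candidate key since {A, D}⁺ = {A, B, C, D, E} covers every attribute.
{B, D} is a candidate key since {B, D}⁺ = {A, B, C, D, E} covers every attribute.
No proper subset of any of these is a key, and no other minimal superkey exists.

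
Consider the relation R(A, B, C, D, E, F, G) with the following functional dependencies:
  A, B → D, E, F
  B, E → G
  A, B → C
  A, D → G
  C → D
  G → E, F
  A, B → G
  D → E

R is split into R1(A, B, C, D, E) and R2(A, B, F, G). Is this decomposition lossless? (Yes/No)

R1 ∩ R2 = {A, B}; its closure under F is {A, B, C, D, E, F, G}.
R1 is contained in that closure, so R1 ∩ R2 → R1 holds and the join is lossless.

Yes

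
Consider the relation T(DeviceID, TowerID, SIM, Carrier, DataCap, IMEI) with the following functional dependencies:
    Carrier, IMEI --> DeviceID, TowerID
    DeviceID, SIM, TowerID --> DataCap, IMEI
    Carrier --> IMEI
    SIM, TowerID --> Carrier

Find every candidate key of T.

{SIM} never appears on the right of any FD, so every key must include it.
Closure of {Carrier, SIM} is {Carrier, DataCap, DeviceID, IMEI, SIM, TowerID}, the whole schema; {Carrier, SIM} is a candidate key.
Closure of {SIM, TowerID} is {Carrier, DataCap, DeviceID, IMEI, SIM, TowerID}, the whole schema; {SIM, TowerID} is a candidate key.
No proper subset of any of these is a key, and no other minimal superkey exists.

{Carrier, SIM}, {SIM, TowerID}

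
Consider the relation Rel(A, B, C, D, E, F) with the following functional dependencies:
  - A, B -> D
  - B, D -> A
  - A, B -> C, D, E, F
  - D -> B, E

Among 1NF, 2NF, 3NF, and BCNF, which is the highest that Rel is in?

BCNF

Candidate keys: {A, B}, {D}. Prime attributes: {A, B, D}.
The left-hand side of every FD is a superkey, so BCNF is satisfied.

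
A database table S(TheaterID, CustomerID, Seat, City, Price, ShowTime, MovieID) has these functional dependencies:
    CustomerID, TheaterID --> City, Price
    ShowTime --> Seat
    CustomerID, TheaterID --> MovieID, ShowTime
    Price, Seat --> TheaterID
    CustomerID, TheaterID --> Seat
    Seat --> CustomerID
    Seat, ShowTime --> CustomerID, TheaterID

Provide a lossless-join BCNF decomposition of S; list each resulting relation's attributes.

Candidate keys of the original relation: {CustomerID, TheaterID}, {Price, Seat}, {Seat, TheaterID}, {ShowTime}.
In {City, CustomerID, MovieID, Price, Seat, ShowTime, TheaterID}, {Seat} is not a superkey ({Seat}⁺ restricted to this set is {CustomerID, Seat}), so split on Seat --> CustomerID into {CustomerID, Seat} and {City, MovieID, Price, Seat, ShowTime, TheaterID}.
{CustomerID, Seat} has no BCNF violation.
{City, MovieID, Price, Seat, ShowTime, TheaterID} has no BCNF violation.

{City, MovieID, Price, Seat, ShowTime, TheaterID}; {CustomerID, Seat}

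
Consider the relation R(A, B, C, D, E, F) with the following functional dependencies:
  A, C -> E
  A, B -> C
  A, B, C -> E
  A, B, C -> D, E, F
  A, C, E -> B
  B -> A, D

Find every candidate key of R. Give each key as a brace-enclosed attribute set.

Closure of {B} is {A, B, C, D, E, F}, the whole schema; {B} is a candidate key.
Closure of {A, C} is {A, B, C, D, E, F}, the whole schema; {A, C} is a candidate key.
Any other superkey properly contains one of these, so there are no further candidate keys.

{A, C}, {B}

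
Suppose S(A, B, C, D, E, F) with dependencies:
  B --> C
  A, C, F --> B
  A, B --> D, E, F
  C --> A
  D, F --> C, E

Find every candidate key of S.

Closure of {B} is {A, B, C, D, E, F}, the whole schema; {B} is a candidate key.
Closure of {C, F} is {A, B, C, D, E, F}, the whole schema; {C, F} is a candidate key.
Closure of {D, F} is {A, B, C, D, E, F}, the whole schema; {D, F} is a candidate key.
Any other superkey properly contains one of these, so there are no further candidate keys.

{B}, {C, F}, {D, F}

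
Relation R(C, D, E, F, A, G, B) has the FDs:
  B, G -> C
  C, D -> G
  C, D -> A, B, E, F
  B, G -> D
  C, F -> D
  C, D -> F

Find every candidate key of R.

Closure of {B, G} is {A, B, C, D, E, F, G}, the whole schema; {B, G} is a candidate key.
Closure of {C, D} is {A, B, C, D, E, F, G}, the whole schema; {C, D} is a candidate key.
Closure of {C, F} is {A, B, C, D, E, F, G}, the whole schema; {C, F} is a candidate key.
These are minimal and exhaustive — every other superkey contains one of them.

{B, G}, {C, D}, {C, F}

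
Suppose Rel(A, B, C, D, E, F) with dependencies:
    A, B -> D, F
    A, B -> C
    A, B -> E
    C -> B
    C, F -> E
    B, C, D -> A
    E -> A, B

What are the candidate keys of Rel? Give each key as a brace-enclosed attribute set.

{A, B}, {A, C}, {C, D}, {C, F}, {E}

Closure of {E} is {A, B, C, D, E, F}, the whole schema; {E} is a candidate key.
Closure of {A, B} is {A, B, C, D, E, F}, the whole schema; {A, B} is a candidate key.
Closure of {A, C} is {A, B, C, D, E, F}, the whole schema; {A, C} is a candidate key.
Closure of {C, D} is {A, B, C, D, E, F}, the whole schema; {C, D} is a candidate key.
Closure of {C, F} is {A, B, C, D, E, F}, the whole schema; {C, F} is a candidate key.
These are minimal and exhaustive — every other superkey contains one of them.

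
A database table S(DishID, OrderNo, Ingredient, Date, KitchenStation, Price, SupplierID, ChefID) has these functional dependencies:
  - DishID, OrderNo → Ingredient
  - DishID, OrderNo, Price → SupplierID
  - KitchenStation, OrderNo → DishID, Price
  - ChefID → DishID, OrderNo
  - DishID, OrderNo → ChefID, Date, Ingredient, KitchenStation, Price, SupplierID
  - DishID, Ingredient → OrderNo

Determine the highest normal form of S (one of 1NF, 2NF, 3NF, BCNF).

BCNF

Candidate keys: {ChefID}, {DishID, Ingredient}, {DishID, OrderNo}, {KitchenStation, OrderNo}. Prime attributes: {ChefID, DishID, Ingredient, KitchenStation, OrderNo}.
Every FD has a superkey on the left, so the relation is in BCNF.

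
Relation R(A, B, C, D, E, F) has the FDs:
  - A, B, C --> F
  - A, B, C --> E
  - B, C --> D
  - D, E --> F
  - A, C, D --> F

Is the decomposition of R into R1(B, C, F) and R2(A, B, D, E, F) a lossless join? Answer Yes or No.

R1 ∩ R2 = {B, F}; its closure under F is {B, F}.
Neither R1 nor R2 is contained in that closure, so the decomposition is lossy.

No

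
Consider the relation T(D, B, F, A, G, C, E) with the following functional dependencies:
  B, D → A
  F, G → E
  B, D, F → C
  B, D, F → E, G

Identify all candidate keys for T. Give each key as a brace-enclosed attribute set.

{B, D, F}

{B, D, F} never appear on the right of any FD, so every key must include all of them.
{B, D, F}⁺ = {A, B, C, D, E, F, G} — all of the relation — so {B, D, F} is a candidate key.
Every other attribute set either contains this one or has a smaller closure.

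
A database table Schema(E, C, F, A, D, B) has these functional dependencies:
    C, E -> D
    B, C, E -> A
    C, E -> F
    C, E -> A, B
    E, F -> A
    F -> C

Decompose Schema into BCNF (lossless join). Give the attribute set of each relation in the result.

Candidate keys of the original relation: {C, E}, {E, F}.
{A, B, C, D, E, F}: {F} determines {C, F} here but is not a superkey — split on F -> C, giving {C, F} and {A, B, D, E, F}.
{C, F} is in BCNF.
{A, B, D, E, F} is in BCNF.

{A, B, D, E, F}; {C, F}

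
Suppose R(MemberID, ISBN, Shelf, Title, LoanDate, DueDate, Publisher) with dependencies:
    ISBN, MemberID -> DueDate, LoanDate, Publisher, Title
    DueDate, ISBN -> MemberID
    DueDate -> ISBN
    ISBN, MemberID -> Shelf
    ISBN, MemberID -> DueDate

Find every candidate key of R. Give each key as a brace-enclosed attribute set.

{DueDate}⁺ = {DueDate, ISBN, LoanDate, MemberID, Publisher, Shelf, Title}, which is every attribute, so {DueDate} is a candidate key.
{ISBN, MemberID}⁺ = {DueDate, ISBN, LoanDate, MemberID, Publisher, Shelf, Title}, which is every attribute, so {ISBN, MemberID} is a candidate key.
No proper subset of any of these is a key, and no other minimal superkey exists.

{DueDate}, {ISBN, MemberID}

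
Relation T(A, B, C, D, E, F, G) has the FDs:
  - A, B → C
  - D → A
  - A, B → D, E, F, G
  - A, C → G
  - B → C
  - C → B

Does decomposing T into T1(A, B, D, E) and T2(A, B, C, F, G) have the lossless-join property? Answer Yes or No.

T1 ∩ T2 = {A, B}; its closure under F is {A, B, C, D, E, F, G}.
Since T1 ⊆ {A, B, C, D, E, F, G}, the intersection is a superkey of T1; the decomposition is lossless.

Yes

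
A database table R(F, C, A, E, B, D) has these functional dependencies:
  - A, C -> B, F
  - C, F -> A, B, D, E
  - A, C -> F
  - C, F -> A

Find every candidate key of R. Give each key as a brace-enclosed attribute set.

{A, C}, {C, F}

{C} never appears on the right of any FD, so every key must include it.
{A, C}⁺ = {A, B, C, D, E, F} — all of the relation — so {A, C} is a candidate key.
{C, F}⁺ = {A, B, C, D, E, F} — all of the relation — so {C, F} is a candidate key.
These are minimal and exhaustive — every other superkey contains one of them.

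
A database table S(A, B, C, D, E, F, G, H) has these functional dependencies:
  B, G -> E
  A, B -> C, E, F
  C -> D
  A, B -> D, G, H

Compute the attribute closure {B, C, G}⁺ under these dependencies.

Start with {B, C, G}.
B, G -> E applies; add {E} → now {B, C, E, G}.
C -> D applies; add {D} → now {B, C, D, E, G}.
No further FD applies.

{B, C, D, E, G}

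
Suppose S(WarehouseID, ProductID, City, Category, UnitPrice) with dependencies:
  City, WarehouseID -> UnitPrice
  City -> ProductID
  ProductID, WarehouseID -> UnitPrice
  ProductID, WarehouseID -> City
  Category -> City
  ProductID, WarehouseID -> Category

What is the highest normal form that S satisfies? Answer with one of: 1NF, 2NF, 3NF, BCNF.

3NF

Candidate keys: {Category, WarehouseID}, {City, WarehouseID}, {ProductID, WarehouseID}. Prime attributes: {Category, City, ProductID, WarehouseID}.
City -> ProductID breaks BCNF: {City}⁺ = {City, ProductID}, so {City} is not a superkey.
Since {ProductID} ⊆ prime attributes and every other non-superkey FD also has a prime right side, the schema is in 3NF.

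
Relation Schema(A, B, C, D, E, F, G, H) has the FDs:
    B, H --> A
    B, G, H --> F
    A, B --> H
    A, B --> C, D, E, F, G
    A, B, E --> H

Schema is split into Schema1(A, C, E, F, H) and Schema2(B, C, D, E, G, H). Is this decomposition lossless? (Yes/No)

No

Common attributes: {C, E, H}; their closure is {C, E, H}.
Neither Schema1 nor Schema2 is contained in that closure, so the decomposition is lossy.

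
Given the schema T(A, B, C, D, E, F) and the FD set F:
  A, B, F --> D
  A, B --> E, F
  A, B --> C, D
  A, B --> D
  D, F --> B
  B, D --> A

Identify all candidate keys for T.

{A, B}, {B, D}, {D, F}

{A, B} is a candidate key since {A, B}⁺ = {A, B, C, D, E, F} covers every attribute.
{B, D} is a candidate key since {B, D}⁺ = {A, B, C, D, E, F} covers every attribute.
{D, F} is a candidate key since {D, F}⁺ = {A, B, C, D, E, F} covers every attribute.
These are minimal and exhaustive — every other superkey contains one of them.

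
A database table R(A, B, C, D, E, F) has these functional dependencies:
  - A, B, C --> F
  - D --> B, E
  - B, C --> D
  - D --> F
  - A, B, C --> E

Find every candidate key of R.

No FD produces {A, C}, so they must be in every candidate key.
{A, B, C}⁺ = {A, B, C, D, E, F}, which is every attribute, so {A, B, C} is a candidate key.
{A, C, D}⁺ = {A, B, C, D, E, F}, which is every attribute, so {A, C, D} is a candidate key.
Any other superkey properly contains one of these, so there are no further candidate keys.

{A, B, C}, {A, C, D}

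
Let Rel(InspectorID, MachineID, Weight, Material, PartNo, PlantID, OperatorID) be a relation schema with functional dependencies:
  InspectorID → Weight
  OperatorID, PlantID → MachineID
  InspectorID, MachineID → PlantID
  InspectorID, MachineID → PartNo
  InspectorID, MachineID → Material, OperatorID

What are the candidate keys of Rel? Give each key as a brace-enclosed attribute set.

{InspectorID, MachineID}, {InspectorID, OperatorID, PlantID}

No FD produces {InspectorID}, so it must be in every candidate key.
{InspectorID, MachineID}⁺ = {InspectorID, MachineID, Material, OperatorID, PartNo, PlantID, Weight} — all of the relation — so {InspectorID, MachineID} is a candidate key.
{InspectorID, OperatorID, PlantID}⁺ = {InspectorID, MachineID, Material, OperatorID, PartNo, PlantID, Weight} — all of the relation — so {InspectorID, OperatorID, PlantID} is a candidate key.
These are minimal and exhaustive — every other superkey contains one of them.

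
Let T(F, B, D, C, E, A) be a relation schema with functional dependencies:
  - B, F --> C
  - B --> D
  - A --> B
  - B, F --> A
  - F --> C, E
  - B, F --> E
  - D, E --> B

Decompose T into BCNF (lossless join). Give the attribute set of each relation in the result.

Candidate keys of the original relation: {A, F}, {B, F}, {D, F}.
Within {A, B, C, D, E, F}: {B}⁺ ∩ {A, B, C, D, E, F} = {B, D}, not the whole set, so B --> D violates BCNF; decompose into {B, D} and {A, B, C, E, F}.
{B, D} is in BCNF.
Within {A, B, C, E, F}: {A}⁺ ∩ {A, B, C, E, F} = {A, B}, not the whole set, so A --> B violates BCNF; decompose into {A, B} and {A, C, E, F}.
{A, B} is in BCNF.
Within {A, C, E, F}: {F}⁺ ∩ {A, C, E, F} = {C, E, F}, not the whole set, so F --> C, E violates BCNF; decompose into {C, E, F} and {A, F}.
{C, E, F} is in BCNF.
{A, F} is in BCNF.

{A, B}; {A, F}; {B, D}; {C, E, F}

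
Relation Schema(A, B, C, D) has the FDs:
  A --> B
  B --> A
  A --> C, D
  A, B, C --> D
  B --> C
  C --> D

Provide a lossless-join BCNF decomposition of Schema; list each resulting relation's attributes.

Candidate keys of the original relation: {A}, {B}.
In {A, B, C, D}, {C} is not a superkey ({C}⁺ restricted to this set is {C, D}), so split on C --> D into {C, D} and {A, B, C}.
{C, D} is in BCNF.
{A, B, C} is in BCNF.

{A, B, C}; {C, D}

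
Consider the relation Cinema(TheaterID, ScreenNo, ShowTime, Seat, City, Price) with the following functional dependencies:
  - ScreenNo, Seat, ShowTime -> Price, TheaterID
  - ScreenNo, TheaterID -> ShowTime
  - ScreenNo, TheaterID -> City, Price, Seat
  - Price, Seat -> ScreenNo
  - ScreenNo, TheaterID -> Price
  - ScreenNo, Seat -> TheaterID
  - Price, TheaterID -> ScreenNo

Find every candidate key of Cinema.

{Price, Seat}, {Price, TheaterID}, {ScreenNo, Seat}, {ScreenNo, TheaterID}

{Price, Seat}⁺ = {City, Price, ScreenNo, Seat, ShowTime, TheaterID}, which is every attribute, so {Price, Seat} is a candidate key.
{Price, TheaterID}⁺ = {City, Price, ScreenNo, Seat, ShowTime, TheaterID}, which is every attribute, so {Price, TheaterID} is a candidate key.
{ScreenNo, Seat}⁺ = {City, Price, ScreenNo, Seat, ShowTime, TheaterID}, which is every attribute, so {ScreenNo, Seat} is a candidate key.
{ScreenNo, TheaterID}⁺ = {City, Price, ScreenNo, Seat, ShowTime, TheaterID}, which is every attribute, so {ScreenNo, TheaterID} is a candidate key.
No proper subset of any of these is a key, and no other minimal superkey exists.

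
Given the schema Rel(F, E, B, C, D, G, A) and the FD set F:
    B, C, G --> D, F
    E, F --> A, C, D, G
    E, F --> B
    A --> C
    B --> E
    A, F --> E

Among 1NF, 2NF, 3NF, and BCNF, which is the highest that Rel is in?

Candidate keys: {A, B, G}, {A, F}, {B, C, G}, {B, F}, {E, F}. Prime attributes: {A, B, C, E, F, G}.
For A --> C we have {A}⁺ = {A, C}; {A} is not a superkey, so BCNF fails.
But every attribute on its right side ({C}) is prime, and the same holds for every other non-superkey FD, so 3NF still holds.

3NF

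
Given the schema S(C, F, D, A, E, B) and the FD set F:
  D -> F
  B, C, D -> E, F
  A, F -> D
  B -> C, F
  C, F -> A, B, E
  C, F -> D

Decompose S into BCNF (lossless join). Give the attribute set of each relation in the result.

Candidate keys of the original relation: {B}, {C, D}, {C, F}.
{A, B, C, D, E, F}: {D} determines {D, F} here but is not a superkey — split on D -> F, giving {D, F} and {A, B, C, D, E}.
{D, F} is in BCNF.
{A, B, C, D, E} is in BCNF.

{A, B, C, D, E}; {D, F}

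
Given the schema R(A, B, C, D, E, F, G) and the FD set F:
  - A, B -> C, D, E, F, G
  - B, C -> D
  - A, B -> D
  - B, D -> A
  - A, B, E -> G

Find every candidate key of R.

Attributes never on any right-hand side: {B} — every candidate key must contain it.
{A, B}⁺ = {A, B, C, D, E, F, G}, which is every attribute, so {A, B} is a candidate key.
{B, C}⁺ = {A, B, C, D, E, F, G}, which is every attribute, so {B, C} is a candidate key.
{B, D}⁺ = {A, B, C, D, E, F, G}, which is every attribute, so {B, D} is a candidate key.
No proper subset of any of these is a key, and no other minimal superkey exists.

{A, B}, {B, C}, {B, D}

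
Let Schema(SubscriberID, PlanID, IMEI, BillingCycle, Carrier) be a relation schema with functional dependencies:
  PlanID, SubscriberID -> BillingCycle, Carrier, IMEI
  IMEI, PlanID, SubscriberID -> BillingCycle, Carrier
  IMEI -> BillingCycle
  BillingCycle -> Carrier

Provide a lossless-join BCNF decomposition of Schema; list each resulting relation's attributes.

Candidate key of the original relation: {PlanID, SubscriberID}.
{BillingCycle, Carrier, IMEI, PlanID, SubscriberID}: {IMEI} determines {BillingCycle, Carrier, IMEI} here but is not a superkey — split on IMEI -> BillingCycle, Carrier, giving {BillingCycle, Carrier, IMEI} and {IMEI, PlanID, SubscriberID}.
{BillingCycle, Carrier, IMEI}: {BillingCycle} determines {BillingCycle, Carrier} here but is not a superkey — split on BillingCycle -> Carrier, giving {BillingCycle, Carrier} and {BillingCycle, IMEI}.
{BillingCycle, Carrier}: every determinant is a superkey — BCNF.
{BillingCycle, IMEI}: every determinant is a superkey — BCNF.
{IMEI, PlanID, SubscriberID}: every determinant is a superkey — BCNF.

{BillingCycle, Carrier}; {BillingCycle, IMEI}; {IMEI, PlanID, SubscriberID}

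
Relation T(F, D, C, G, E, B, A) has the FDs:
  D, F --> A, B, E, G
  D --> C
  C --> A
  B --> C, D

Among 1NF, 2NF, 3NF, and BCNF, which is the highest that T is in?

1NF

Candidate keys: {B, F}, {D, F}. Prime attributes: {B, D, F}.
D --> C: {D}⁺ = {A, C, D}, which is not all of the attributes, so the left side is not a superkey — BCNF is violated.
D --> C determines the non-prime attribute {C} from a non-superkey — 3NF is violated.
{B} is a proper subset of the key {B, F}, and {B}⁺ contains the non-prime attributes {A, C} — a partial dependency, so 2NF is violated.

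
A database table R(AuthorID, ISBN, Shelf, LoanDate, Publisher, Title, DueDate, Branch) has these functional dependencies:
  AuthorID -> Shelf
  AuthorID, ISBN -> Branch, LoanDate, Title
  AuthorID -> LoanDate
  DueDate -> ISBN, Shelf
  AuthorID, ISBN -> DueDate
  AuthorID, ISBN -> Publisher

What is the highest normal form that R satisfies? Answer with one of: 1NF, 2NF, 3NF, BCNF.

Candidate keys: {AuthorID, DueDate}, {AuthorID, ISBN}. Prime attributes: {AuthorID, DueDate, ISBN}.
AuthorID -> Shelf: {AuthorID}⁺ = {AuthorID, LoanDate, Shelf}, which is not all of the attributes, so the left side is not a superkey — BCNF is violated.
Because {Shelf} is non-prime and the left side of AuthorID -> Shelf is not a superkey, the relation is not in 3NF.
Since {AuthorID} ⊂ {AuthorID, DueDate} and {AuthorID}⁺ ⊇ {LoanDate, Shelf} with {LoanDate, Shelf} non-prime, there is a partial dependency; 2NF fails.

1NF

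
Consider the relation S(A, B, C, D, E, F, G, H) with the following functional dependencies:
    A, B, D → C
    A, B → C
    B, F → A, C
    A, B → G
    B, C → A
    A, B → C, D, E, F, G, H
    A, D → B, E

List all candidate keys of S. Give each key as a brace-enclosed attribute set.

{A, B}, {A, D}, {B, C}, {B, F}

{A, B}⁺ = {A, B, C, D, E, F, G, H}, which is every attribute, so {A, B} is a candidate key.
{A, D}⁺ = {A, B, C, D, E, F, G, H}, which is every attribute, so {A, D} is a candidate key.
{B, C}⁺ = {A, B, C, D, E, F, G, H}, which is every attribute, so {B, C} is a candidate key.
{B, F}⁺ = {A, B, C, D, E, F, G, H}, which is every attribute, so {B, F} is a candidate key.
These are minimal and exhaustive — every other superkey contains one of them.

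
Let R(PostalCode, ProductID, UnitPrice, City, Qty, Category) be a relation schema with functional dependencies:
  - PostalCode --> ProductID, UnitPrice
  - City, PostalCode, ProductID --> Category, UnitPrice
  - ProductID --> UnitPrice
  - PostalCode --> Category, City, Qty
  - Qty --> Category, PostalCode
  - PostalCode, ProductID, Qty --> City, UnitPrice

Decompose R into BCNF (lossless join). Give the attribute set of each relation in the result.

{Category, City, PostalCode, ProductID, Qty}; {ProductID, UnitPrice}

Candidate keys of the original relation: {PostalCode}, {Qty}.
Within {Category, City, PostalCode, ProductID, Qty, UnitPrice}: {ProductID}⁺ ∩ {Category, City, PostalCode, ProductID, Qty, UnitPrice} = {ProductID, UnitPrice}, not the whole set, so ProductID --> UnitPrice violates BCNF; decompose into {ProductID, UnitPrice} and {Category, City, PostalCode, ProductID, Qty}.
{ProductID, UnitPrice} has no BCNF violation.
{Category, City, PostalCode, ProductID, Qty} has no BCNF violation.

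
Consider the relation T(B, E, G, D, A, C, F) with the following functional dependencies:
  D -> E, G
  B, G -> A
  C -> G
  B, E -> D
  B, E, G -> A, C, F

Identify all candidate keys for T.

{B, D}, {B, E}

No FD produces {B}, so it must be in every candidate key.
{B, D} is a candidate key since {B, D}⁺ = {A, B, C, D, E, F, G} covers every attribute.
{B, E} is a candidate key since {B, E}⁺ = {A, B, C, D, E, F, G} covers every attribute.
Any other superkey properly contains one of these, so there are no further candidate keys.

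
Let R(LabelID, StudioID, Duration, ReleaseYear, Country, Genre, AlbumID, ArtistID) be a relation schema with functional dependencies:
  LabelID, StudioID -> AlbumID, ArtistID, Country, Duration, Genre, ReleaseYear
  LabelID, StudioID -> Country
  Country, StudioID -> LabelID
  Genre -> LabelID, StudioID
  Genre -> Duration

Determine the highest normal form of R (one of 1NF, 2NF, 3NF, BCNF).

Candidate keys: {Country, StudioID}, {Genre}, {LabelID, StudioID}. Prime attributes: {Country, Genre, LabelID, StudioID}.
Each dependency's left side is a superkey — BCNF holds.

BCNF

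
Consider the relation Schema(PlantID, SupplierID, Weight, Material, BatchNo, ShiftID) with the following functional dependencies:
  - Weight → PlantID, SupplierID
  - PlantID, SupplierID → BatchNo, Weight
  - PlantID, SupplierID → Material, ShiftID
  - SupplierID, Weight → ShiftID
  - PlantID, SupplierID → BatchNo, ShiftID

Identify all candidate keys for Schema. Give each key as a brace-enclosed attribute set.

{Weight}⁺ = {BatchNo, Material, PlantID, ShiftID, SupplierID, Weight}, which is every attribute, so {Weight} is a candidate key.
{PlantID, SupplierID}⁺ = {BatchNo, Material, PlantID, ShiftID, SupplierID, Weight}, which is every attribute, so {PlantID, SupplierID} is a candidate key.
Any other superkey properly contains one of these, so there are no further candidate keys.

{PlantID, SupplierID}, {Weight}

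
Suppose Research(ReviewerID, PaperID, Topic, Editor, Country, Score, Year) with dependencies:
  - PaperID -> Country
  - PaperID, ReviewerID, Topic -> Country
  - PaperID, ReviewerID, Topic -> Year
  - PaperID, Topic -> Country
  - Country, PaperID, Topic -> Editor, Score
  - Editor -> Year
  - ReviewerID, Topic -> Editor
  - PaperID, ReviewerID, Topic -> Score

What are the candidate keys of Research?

Attributes never on any right-hand side: {PaperID, ReviewerID, Topic} — every candidate key must contain all of them.
Closure of {PaperID, ReviewerID, Topic} is {Country, Editor, PaperID, ReviewerID, Score, Topic, Year}, the whole schema; {PaperID, ReviewerID, Topic} is a candidate key.
Every other attribute set either contains this one or has a smaller closure.

{PaperID, ReviewerID, Topic}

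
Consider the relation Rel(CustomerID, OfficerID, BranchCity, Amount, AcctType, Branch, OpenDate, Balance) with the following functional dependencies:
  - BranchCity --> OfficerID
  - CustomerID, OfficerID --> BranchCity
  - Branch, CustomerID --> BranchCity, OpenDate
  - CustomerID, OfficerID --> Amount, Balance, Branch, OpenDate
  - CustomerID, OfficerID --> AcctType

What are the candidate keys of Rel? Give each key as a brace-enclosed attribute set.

No FD produces {CustomerID}, so it must be in every candidate key.
{Branch, CustomerID}⁺ = {AcctType, Amount, Balance, Branch, BranchCity, CustomerID, OfficerID, OpenDate}, which is every attribute, so {Branch, CustomerID} is a candidate key.
{BranchCity, CustomerID}⁺ = {AcctType, Amount, Balance, Branch, BranchCity, CustomerID, OfficerID, OpenDate}, which is every attribute, so {BranchCity, CustomerID} is a candidate key.
{CustomerID, OfficerID}⁺ = {AcctType, Amount, Balance, Branch, BranchCity, CustomerID, OfficerID, OpenDate}, which is every attribute, so {CustomerID, OfficerID} is a candidate key.
These are minimal and exhaustive — every other superkey contains one of them.

{Branch, CustomerID}, {BranchCity, CustomerID}, {CustomerID, OfficerID}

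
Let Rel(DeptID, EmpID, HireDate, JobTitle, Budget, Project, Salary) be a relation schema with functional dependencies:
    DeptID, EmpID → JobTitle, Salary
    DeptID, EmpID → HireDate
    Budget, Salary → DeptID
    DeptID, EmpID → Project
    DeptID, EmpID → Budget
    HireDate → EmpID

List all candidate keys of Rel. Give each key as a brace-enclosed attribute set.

{DeptID, EmpID}⁺ = {Budget, DeptID, EmpID, HireDate, JobTitle, Project, Salary}, which is every attribute, so {DeptID, EmpID} is a candidate key.
{DeptID, HireDate}⁺ = {Budget, DeptID, EmpID, HireDate, JobTitle, Project, Salary}, which is every attribute, so {DeptID, HireDate} is a candidate key.
{Budget, EmpID, Salary}⁺ = {Budget, DeptID, EmpID, HireDate, JobTitle, Project, Salary}, which is every attribute, so {Budget, EmpID, Salary} is a candidate key.
{Budget, HireDate, Salary}⁺ = {Budget, DeptID, EmpID, HireDate, JobTitle, Project, Salary}, which is every attribute, so {Budget, HireDate, Salary} is a candidate key.
Any other superkey properly contains one of these, so there are no further candidate keys.

{Budget, EmpID, Salary}, {Budget, HireDate, Salary}, {DeptID, EmpID}, {DeptID, HireDate}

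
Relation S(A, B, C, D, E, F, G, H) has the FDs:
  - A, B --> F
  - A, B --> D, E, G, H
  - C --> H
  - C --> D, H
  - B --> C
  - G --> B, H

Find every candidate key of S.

Attributes never on any right-hand side: {A} — every candidate key must contain it.
{A, B}⁺ = {A, B, C, D, E, F, G, H} — all of the relation — so {A, B} is a candidate key.
{A, G}⁺ = {A, B, C, D, E, F, G, H} — all of the relation — so {A, G} is a candidate key.
Any other superkey properly contains one of these, so there are no further candidate keys.

{A, B}, {A, G}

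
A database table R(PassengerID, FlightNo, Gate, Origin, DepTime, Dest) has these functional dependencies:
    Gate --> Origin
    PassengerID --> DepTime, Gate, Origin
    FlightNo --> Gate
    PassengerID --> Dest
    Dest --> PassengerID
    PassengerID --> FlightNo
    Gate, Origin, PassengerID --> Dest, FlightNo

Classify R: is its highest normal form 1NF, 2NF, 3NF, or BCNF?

Candidate keys: {Dest}, {PassengerID}. Prime attributes: {Dest, PassengerID}.
Gate --> Origin: {Gate}⁺ = {Gate, Origin}, which is not all of the attributes, so the left side is not a superkey — BCNF is violated.
Because {Origin} is non-prime and the left side of Gate --> Origin is not a superkey, the relation is not in 3NF.
Every candidate key is a single attribute, so no partial dependency is possible; 2NF holds.

2NF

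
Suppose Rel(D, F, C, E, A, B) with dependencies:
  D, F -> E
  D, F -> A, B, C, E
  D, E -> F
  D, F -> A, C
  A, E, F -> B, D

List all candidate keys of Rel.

{A, E, F}, {D, E}, {D, F}

{D, E}⁺ = {A, B, C, D, E, F} — all of the relation — so {D, E} is a candidate key.
{D, F}⁺ = {A, B, C, D, E, F} — all of the relation — so {D, F} is a candidate key.
{A, E, F}⁺ = {A, B, C, D, E, F} — all of the relation — so {A, E, F} is a candidate key.
These are minimal and exhaustive — every other superkey contains one of them.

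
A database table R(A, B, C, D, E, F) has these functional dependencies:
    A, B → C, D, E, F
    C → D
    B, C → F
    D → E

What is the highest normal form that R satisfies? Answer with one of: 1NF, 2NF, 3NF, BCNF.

Candidate key: {A, B}. Prime attributes: {A, B}.
C → D breaks BCNF: {C}⁺ = {C, D, E}, so {C} is not a superkey.
C → D determines the non-prime attribute {D} from a non-superkey — 3NF is violated.
No proper subset of a key has a non-prime attribute in its closure, so there is no partial dependency; 2NF holds.

2NF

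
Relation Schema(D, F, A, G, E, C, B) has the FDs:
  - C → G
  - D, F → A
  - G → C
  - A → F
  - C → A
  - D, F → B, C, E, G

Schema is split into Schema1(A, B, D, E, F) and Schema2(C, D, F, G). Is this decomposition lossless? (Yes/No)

Yes

Schema1 ∩ Schema2 = {D, F}; its closure under F is {A, B, C, D, E, F, G}.
This includes all of Schema1, so the common attributes are a superkey of Schema1 — the join is lossless.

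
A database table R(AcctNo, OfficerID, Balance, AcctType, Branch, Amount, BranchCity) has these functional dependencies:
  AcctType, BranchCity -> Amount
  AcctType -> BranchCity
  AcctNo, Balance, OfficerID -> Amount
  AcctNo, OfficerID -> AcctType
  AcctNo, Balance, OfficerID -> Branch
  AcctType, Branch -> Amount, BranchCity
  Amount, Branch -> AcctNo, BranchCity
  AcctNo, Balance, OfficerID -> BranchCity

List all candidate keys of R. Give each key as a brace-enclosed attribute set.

{AcctNo, Balance, OfficerID}, {AcctType, Balance, Branch, OfficerID}, {Amount, Balance, Branch, OfficerID}

{Balance, OfficerID} never appear on the right of any FD, so every key must include all of them.
Closure of {AcctNo, Balance, OfficerID} is {AcctNo, AcctType, Amount, Balance, Branch, BranchCity, OfficerID}, the whole schema; {AcctNo, Balance, OfficerID} is a candidate key.
Closure of {AcctType, Balance, Branch, OfficerID} is {AcctNo, AcctType, Amount, Balance, Branch, BranchCity, OfficerID}, the whole schema; {AcctType, Balance, Branch, OfficerID} is a candidate key.
Closure of {Amount, Balance, Branch, OfficerID} is {AcctNo, AcctType, Amount, Balance, Branch, BranchCity, OfficerID}, the whole schema; {Amount, Balance, Branch, OfficerID} is a candidate key.
Any other superkey properly contains one of these, so there are no further candidate keys.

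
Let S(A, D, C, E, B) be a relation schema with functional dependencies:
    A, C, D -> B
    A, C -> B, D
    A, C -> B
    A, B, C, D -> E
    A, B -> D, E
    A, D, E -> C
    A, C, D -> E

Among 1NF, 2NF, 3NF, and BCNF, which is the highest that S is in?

BCNF

Candidate keys: {A, B}, {A, C}, {A, D, E}. Prime attributes: {A, B, C, D, E}.
Each dependency's left side is a superkey — BCNF holds.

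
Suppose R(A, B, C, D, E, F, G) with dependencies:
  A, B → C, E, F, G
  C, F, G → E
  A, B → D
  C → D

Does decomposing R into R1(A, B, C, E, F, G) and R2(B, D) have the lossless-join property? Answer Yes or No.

The shared attributes are {B} and {B}⁺ = {B}.
The closure covers neither R1 nor R2 entirely; the join is not lossless.

No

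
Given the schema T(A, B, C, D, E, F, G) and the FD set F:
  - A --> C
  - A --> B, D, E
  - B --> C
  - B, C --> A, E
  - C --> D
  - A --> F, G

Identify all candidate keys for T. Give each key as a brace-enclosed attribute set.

{A}⁺ = {A, B, C, D, E, F, G}, which is every attribute, so {A} is a candidate key.
{B}⁺ = {A, B, C, D, E, F, G}, which is every attribute, so {B} is a candidate key.
Any other superkey properly contains one of these, so there are no further candidate keys.

{A}, {B}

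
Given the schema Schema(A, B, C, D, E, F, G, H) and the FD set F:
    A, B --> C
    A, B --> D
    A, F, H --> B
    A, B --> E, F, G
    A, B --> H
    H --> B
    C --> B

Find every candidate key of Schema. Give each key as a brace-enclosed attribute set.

No FD produces {A}, so it must be in every candidate key.
Closure of {A, B} is {A, B, C, D, E, F, G, H}, the whole schema; {A, B} is a candidate key.
Closure of {A, C} is {A, B, C, D, E, F, G, H}, the whole schema; {A, C} is a candidate key.
Closure of {A, H} is {A, B, C, D, E, F, G, H}, the whole schema; {A, H} is a candidate key.
These are minimal and exhaustive — every other superkey contains one of them.

{A, B}, {A, C}, {A, H}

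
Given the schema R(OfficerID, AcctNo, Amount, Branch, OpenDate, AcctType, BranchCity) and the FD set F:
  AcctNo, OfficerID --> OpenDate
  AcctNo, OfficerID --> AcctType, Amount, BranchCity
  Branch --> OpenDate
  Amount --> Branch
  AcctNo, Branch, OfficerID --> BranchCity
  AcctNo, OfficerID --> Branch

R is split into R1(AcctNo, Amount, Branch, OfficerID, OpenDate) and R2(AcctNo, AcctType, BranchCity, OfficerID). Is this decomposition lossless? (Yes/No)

R1 ∩ R2 = {AcctNo, OfficerID}; its closure under F is {AcctNo, AcctType, Amount, Branch, BranchCity, OfficerID, OpenDate}.
R1 is contained in that closure, so R1 ∩ R2 --> R1 holds and the join is lossless.

Yes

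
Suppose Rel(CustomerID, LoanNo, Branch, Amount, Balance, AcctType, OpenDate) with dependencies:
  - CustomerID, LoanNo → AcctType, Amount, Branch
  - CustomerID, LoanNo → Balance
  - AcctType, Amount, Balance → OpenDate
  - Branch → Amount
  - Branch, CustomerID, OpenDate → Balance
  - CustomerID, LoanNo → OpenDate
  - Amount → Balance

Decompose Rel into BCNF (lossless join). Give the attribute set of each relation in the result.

Candidate key of the original relation: {CustomerID, LoanNo}.
In {AcctType, Amount, Balance, Branch, CustomerID, LoanNo, OpenDate}, {AcctType, Amount, Balance} is not a superkey ({AcctType, Amount, Balance}⁺ restricted to this set is {AcctType, Amount, Balance, OpenDate}), so split on AcctType, Amount, Balance → OpenDate into {AcctType, Amount, Balance, OpenDate} and {AcctType, Amount, Balance, Branch, CustomerID, LoanNo}.
In {AcctType, Amount, Balance, OpenDate}, {Amount} is not a superkey ({Amount}⁺ restricted to this set is {Amount, Balance}), so split on Amount → Balance into {Amount, Balance} and {AcctType, Amount, OpenDate}.
{Amount, Balance}: every determinant is a superkey — BCNF.
{AcctType, Amount, OpenDate}: every determinant is a superkey — BCNF.
In {AcctType, Amount, Balance, Branch, CustomerID, LoanNo}, {Branch} is not a superkey ({Branch}⁺ restricted to this set is {Amount, Balance, Branch}), so split on Branch → Amount, Balance into {Amount, Balance, Branch} and {AcctType, Branch, CustomerID, LoanNo}.
In {Amount, Balance, Branch}, {Amount} is not a superkey ({Amount}⁺ restricted to this set is {Amount, Balance}), so split on Amount → Balance into {Amount, Balance} and {Amount, Branch}.
{Amount, Balance}: every determinant is a superkey — BCNF.
{Amount, Branch}: every determinant is a superkey — BCNF.
{AcctType, Branch, CustomerID, LoanNo}: every determinant is a superkey — BCNF.

{AcctType, Amount, OpenDate}; {AcctType, Branch, CustomerID, LoanNo}; {Amount, Balance}; {Amount, Branch}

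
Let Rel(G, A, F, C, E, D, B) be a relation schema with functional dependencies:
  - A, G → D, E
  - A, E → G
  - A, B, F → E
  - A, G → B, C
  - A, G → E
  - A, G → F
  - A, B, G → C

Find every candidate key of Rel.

{A, B, F}, {A, E}, {A, G}

No FD produces {A}, so it must be in every candidate key.
{A, E} is a candidate key since {A, E}⁺ = {A, B, C, D, E, F, G} covers every attribute.
{A, G} is a candidate key since {A, G}⁺ = {A, B, C, D, E, F, G} covers every attribute.
{A, B, F} is a candidate key since {A, B, F}⁺ = {A, B, C, D, E, F, G} covers every attribute.
Any other superkey properly contains one of these, so there are no further candidate keys.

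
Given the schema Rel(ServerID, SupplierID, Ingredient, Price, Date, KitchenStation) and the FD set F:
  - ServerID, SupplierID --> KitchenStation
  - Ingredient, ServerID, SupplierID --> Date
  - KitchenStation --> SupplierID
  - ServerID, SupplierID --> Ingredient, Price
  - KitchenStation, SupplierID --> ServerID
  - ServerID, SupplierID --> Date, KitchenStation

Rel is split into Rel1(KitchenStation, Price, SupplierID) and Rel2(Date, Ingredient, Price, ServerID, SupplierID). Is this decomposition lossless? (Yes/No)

Rel1 ∩ Rel2 = {Price, SupplierID}; its closure under F is {Price, SupplierID}.
The closure covers neither Rel1 nor Rel2 entirely; the join is not lossless.

No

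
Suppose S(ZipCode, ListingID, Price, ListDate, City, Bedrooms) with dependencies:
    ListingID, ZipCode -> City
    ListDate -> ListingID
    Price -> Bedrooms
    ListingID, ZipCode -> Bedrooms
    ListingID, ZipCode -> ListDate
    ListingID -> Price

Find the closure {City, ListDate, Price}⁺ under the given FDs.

{Bedrooms, City, ListDate, ListingID, Price}

Start with {City, ListDate, Price}.
ListDate -> ListingID applies; add {ListingID} → now {City, ListDate, ListingID, Price}.
Price -> Bedrooms applies; add {Bedrooms} → now {Bedrooms, City, ListDate, ListingID, Price}.
No further FD applies.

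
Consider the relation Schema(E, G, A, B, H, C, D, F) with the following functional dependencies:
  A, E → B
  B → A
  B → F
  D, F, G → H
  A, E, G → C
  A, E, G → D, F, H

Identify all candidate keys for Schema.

Attributes never on any right-hand side: {E, G} — every candidate key must contain all of them.
{A, E, G}⁺ = {A, B, C, D, E, F, G, H} — all of the relation — so {A, E, G} is a candidate key.
{B, E, G}⁺ = {A, B, C, D, E, F, G, H} — all of the relation — so {B, E, G} is a candidate key.
Any other superkey properly contains one of these, so there are no further candidate keys.

{A, E, G}, {B, E, G}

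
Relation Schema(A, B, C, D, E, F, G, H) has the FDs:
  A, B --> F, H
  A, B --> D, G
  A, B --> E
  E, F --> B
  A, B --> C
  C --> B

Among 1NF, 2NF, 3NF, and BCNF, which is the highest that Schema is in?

Candidate keys: {A, B}, {A, C}, {A, E, F}. Prime attributes: {A, B, C, E, F}.
E, F --> B breaks BCNF: {E, F}⁺ = {B, E, F}, so {E, F} is not a superkey.
Its right-hand attributes {B} are all prime, as are those of every other non-superkey FD — the relation is in 3NF.

3NF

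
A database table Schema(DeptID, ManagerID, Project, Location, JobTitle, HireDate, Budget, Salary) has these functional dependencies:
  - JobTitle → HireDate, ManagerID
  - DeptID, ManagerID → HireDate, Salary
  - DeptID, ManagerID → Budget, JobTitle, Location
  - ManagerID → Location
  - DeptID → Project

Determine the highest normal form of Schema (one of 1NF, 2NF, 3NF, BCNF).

Candidate keys: {DeptID, JobTitle}, {DeptID, ManagerID}. Prime attributes: {DeptID, JobTitle, ManagerID}.
For JobTitle → HireDate, ManagerID we have {JobTitle}⁺ = {HireDate, JobTitle, Location, ManagerID}; {JobTitle} is not a superkey, so BCNF fails.
JobTitle → HireDate, ManagerID has non-prime {HireDate} on the right and a non-superkey on the left, so 3NF fails.
Since {DeptID} ⊂ {DeptID, JobTitle} and {DeptID}⁺ ⊇ {Project} with {Project} non-prime, there is a partial dependency; 2NF fails.

1NF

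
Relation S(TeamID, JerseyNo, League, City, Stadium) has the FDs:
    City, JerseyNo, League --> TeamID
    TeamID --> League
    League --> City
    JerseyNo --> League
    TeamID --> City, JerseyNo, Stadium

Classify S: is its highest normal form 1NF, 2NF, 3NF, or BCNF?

Candidate keys: {JerseyNo}, {TeamID}. Prime attributes: {JerseyNo, TeamID}.
For League --> City we have {League}⁺ = {City, League}; {League} is not a superkey, so BCNF fails.
League --> City determines the non-prime attribute {City} from a non-superkey — 3NF is violated.
Every candidate key is a single attribute, so no partial dependency is possible; 2NF holds.

2NF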